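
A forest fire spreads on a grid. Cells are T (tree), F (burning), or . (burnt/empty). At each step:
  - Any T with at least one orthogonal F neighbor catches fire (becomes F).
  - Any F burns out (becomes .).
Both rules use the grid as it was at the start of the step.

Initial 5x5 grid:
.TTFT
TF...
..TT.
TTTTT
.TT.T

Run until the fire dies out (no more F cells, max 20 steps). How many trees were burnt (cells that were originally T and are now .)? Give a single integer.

Step 1: +4 fires, +2 burnt (F count now 4)
Step 2: +0 fires, +4 burnt (F count now 0)
Fire out after step 2
Initially T: 14, now '.': 15
Total burnt (originally-T cells now '.'): 4

Answer: 4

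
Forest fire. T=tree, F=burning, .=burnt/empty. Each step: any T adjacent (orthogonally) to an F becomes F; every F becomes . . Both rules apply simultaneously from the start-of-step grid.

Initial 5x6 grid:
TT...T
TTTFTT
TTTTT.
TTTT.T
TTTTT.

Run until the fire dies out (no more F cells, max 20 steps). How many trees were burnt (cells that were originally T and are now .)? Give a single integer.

Step 1: +3 fires, +1 burnt (F count now 3)
Step 2: +5 fires, +3 burnt (F count now 5)
Step 3: +6 fires, +5 burnt (F count now 6)
Step 4: +5 fires, +6 burnt (F count now 5)
Step 5: +2 fires, +5 burnt (F count now 2)
Step 6: +1 fires, +2 burnt (F count now 1)
Step 7: +0 fires, +1 burnt (F count now 0)
Fire out after step 7
Initially T: 23, now '.': 29
Total burnt (originally-T cells now '.'): 22

Answer: 22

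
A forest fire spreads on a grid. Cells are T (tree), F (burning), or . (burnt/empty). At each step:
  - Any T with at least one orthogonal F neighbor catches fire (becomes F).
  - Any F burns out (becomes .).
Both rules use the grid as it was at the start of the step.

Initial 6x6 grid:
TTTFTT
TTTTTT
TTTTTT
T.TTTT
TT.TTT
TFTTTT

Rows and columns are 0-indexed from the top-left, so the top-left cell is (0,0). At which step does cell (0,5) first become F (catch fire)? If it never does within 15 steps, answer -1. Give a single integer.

Step 1: cell (0,5)='T' (+6 fires, +2 burnt)
Step 2: cell (0,5)='F' (+7 fires, +6 burnt)
  -> target ignites at step 2
Step 3: cell (0,5)='.' (+9 fires, +7 burnt)
Step 4: cell (0,5)='.' (+8 fires, +9 burnt)
Step 5: cell (0,5)='.' (+2 fires, +8 burnt)
Step 6: cell (0,5)='.' (+0 fires, +2 burnt)
  fire out at step 6

2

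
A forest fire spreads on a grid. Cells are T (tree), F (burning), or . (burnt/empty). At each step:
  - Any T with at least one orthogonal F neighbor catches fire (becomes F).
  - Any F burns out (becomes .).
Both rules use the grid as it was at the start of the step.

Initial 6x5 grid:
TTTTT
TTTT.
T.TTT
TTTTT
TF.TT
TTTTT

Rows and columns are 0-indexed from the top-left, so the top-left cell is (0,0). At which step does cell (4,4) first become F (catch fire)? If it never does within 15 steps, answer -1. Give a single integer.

Step 1: cell (4,4)='T' (+3 fires, +1 burnt)
Step 2: cell (4,4)='T' (+4 fires, +3 burnt)
Step 3: cell (4,4)='T' (+4 fires, +4 burnt)
Step 4: cell (4,4)='T' (+6 fires, +4 burnt)
Step 5: cell (4,4)='F' (+6 fires, +6 burnt)
  -> target ignites at step 5
Step 6: cell (4,4)='.' (+2 fires, +6 burnt)
Step 7: cell (4,4)='.' (+1 fires, +2 burnt)
Step 8: cell (4,4)='.' (+0 fires, +1 burnt)
  fire out at step 8

5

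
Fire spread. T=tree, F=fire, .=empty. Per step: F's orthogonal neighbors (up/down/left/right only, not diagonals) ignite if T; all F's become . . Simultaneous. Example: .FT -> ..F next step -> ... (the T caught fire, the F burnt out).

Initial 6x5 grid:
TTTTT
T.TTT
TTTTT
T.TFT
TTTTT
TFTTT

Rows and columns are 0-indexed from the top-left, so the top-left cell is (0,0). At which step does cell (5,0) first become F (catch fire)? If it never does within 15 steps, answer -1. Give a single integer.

Step 1: cell (5,0)='F' (+7 fires, +2 burnt)
  -> target ignites at step 1
Step 2: cell (5,0)='.' (+7 fires, +7 burnt)
Step 3: cell (5,0)='.' (+6 fires, +7 burnt)
Step 4: cell (5,0)='.' (+3 fires, +6 burnt)
Step 5: cell (5,0)='.' (+2 fires, +3 burnt)
Step 6: cell (5,0)='.' (+1 fires, +2 burnt)
Step 7: cell (5,0)='.' (+0 fires, +1 burnt)
  fire out at step 7

1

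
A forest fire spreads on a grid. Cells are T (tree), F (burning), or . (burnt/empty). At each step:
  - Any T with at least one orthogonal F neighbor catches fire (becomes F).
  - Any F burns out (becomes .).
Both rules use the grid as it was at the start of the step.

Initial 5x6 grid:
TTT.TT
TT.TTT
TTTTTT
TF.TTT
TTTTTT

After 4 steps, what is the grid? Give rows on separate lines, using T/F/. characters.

Step 1: 3 trees catch fire, 1 burn out
  TTT.TT
  TT.TTT
  TFTTTT
  F..TTT
  TFTTTT
Step 2: 5 trees catch fire, 3 burn out
  TTT.TT
  TF.TTT
  F.FTTT
  ...TTT
  F.FTTT
Step 3: 4 trees catch fire, 5 burn out
  TFT.TT
  F..TTT
  ...FTT
  ...TTT
  ...FTT
Step 4: 6 trees catch fire, 4 burn out
  F.F.TT
  ...FTT
  ....FT
  ...FTT
  ....FT

F.F.TT
...FTT
....FT
...FTT
....FT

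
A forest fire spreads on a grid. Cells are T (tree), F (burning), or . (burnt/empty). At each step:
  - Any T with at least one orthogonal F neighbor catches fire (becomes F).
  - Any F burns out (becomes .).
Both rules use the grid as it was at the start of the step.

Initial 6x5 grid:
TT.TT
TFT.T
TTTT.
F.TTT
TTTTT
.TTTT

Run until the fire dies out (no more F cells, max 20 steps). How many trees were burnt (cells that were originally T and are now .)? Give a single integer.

Answer: 20

Derivation:
Step 1: +6 fires, +2 burnt (F count now 6)
Step 2: +3 fires, +6 burnt (F count now 3)
Step 3: +4 fires, +3 burnt (F count now 4)
Step 4: +3 fires, +4 burnt (F count now 3)
Step 5: +3 fires, +3 burnt (F count now 3)
Step 6: +1 fires, +3 burnt (F count now 1)
Step 7: +0 fires, +1 burnt (F count now 0)
Fire out after step 7
Initially T: 23, now '.': 27
Total burnt (originally-T cells now '.'): 20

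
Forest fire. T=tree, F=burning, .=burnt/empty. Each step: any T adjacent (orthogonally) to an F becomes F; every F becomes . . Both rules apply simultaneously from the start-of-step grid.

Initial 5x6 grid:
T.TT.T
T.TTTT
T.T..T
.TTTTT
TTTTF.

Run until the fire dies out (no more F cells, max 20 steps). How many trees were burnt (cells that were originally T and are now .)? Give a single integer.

Step 1: +2 fires, +1 burnt (F count now 2)
Step 2: +3 fires, +2 burnt (F count now 3)
Step 3: +3 fires, +3 burnt (F count now 3)
Step 4: +4 fires, +3 burnt (F count now 4)
Step 5: +3 fires, +4 burnt (F count now 3)
Step 6: +2 fires, +3 burnt (F count now 2)
Step 7: +1 fires, +2 burnt (F count now 1)
Step 8: +0 fires, +1 burnt (F count now 0)
Fire out after step 8
Initially T: 21, now '.': 27
Total burnt (originally-T cells now '.'): 18

Answer: 18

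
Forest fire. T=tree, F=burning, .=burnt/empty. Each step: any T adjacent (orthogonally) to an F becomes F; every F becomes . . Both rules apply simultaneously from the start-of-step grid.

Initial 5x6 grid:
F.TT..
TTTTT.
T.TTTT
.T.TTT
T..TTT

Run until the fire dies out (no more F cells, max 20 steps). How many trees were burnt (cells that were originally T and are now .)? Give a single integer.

Answer: 18

Derivation:
Step 1: +1 fires, +1 burnt (F count now 1)
Step 2: +2 fires, +1 burnt (F count now 2)
Step 3: +1 fires, +2 burnt (F count now 1)
Step 4: +3 fires, +1 burnt (F count now 3)
Step 5: +3 fires, +3 burnt (F count now 3)
Step 6: +2 fires, +3 burnt (F count now 2)
Step 7: +3 fires, +2 burnt (F count now 3)
Step 8: +2 fires, +3 burnt (F count now 2)
Step 9: +1 fires, +2 burnt (F count now 1)
Step 10: +0 fires, +1 burnt (F count now 0)
Fire out after step 10
Initially T: 20, now '.': 28
Total burnt (originally-T cells now '.'): 18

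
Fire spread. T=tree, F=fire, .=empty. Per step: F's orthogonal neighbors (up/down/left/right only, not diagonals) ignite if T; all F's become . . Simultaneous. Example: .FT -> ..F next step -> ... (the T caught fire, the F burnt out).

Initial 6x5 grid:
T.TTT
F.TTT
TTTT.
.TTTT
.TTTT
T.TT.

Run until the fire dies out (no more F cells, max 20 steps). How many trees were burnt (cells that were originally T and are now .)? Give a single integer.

Answer: 21

Derivation:
Step 1: +2 fires, +1 burnt (F count now 2)
Step 2: +1 fires, +2 burnt (F count now 1)
Step 3: +2 fires, +1 burnt (F count now 2)
Step 4: +4 fires, +2 burnt (F count now 4)
Step 5: +4 fires, +4 burnt (F count now 4)
Step 6: +5 fires, +4 burnt (F count now 5)
Step 7: +3 fires, +5 burnt (F count now 3)
Step 8: +0 fires, +3 burnt (F count now 0)
Fire out after step 8
Initially T: 22, now '.': 29
Total burnt (originally-T cells now '.'): 21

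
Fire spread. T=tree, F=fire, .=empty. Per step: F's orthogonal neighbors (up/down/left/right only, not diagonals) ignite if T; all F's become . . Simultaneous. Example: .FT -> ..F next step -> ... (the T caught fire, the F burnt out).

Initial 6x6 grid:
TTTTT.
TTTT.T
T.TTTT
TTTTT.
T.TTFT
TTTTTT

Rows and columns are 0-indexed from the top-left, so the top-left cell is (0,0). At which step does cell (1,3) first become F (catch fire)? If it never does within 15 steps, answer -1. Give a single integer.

Step 1: cell (1,3)='T' (+4 fires, +1 burnt)
Step 2: cell (1,3)='T' (+5 fires, +4 burnt)
Step 3: cell (1,3)='T' (+4 fires, +5 burnt)
Step 4: cell (1,3)='F' (+5 fires, +4 burnt)
  -> target ignites at step 4
Step 5: cell (1,3)='.' (+4 fires, +5 burnt)
Step 6: cell (1,3)='.' (+5 fires, +4 burnt)
Step 7: cell (1,3)='.' (+2 fires, +5 burnt)
Step 8: cell (1,3)='.' (+1 fires, +2 burnt)
Step 9: cell (1,3)='.' (+0 fires, +1 burnt)
  fire out at step 9

4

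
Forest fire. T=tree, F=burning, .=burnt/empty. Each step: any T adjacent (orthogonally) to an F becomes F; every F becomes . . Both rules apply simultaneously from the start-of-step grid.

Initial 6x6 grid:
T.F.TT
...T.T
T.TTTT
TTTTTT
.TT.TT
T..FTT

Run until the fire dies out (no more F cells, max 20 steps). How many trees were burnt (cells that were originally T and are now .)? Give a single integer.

Answer: 21

Derivation:
Step 1: +1 fires, +2 burnt (F count now 1)
Step 2: +2 fires, +1 burnt (F count now 2)
Step 3: +2 fires, +2 burnt (F count now 2)
Step 4: +3 fires, +2 burnt (F count now 3)
Step 5: +3 fires, +3 burnt (F count now 3)
Step 6: +5 fires, +3 burnt (F count now 5)
Step 7: +3 fires, +5 burnt (F count now 3)
Step 8: +2 fires, +3 burnt (F count now 2)
Step 9: +0 fires, +2 burnt (F count now 0)
Fire out after step 9
Initially T: 23, now '.': 34
Total burnt (originally-T cells now '.'): 21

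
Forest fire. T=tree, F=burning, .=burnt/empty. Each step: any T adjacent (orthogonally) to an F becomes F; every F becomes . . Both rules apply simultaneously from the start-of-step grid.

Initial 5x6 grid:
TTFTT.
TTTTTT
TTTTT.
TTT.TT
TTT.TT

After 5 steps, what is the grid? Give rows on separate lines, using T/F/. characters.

Step 1: 3 trees catch fire, 1 burn out
  TF.FT.
  TTFTTT
  TTTTT.
  TTT.TT
  TTT.TT
Step 2: 5 trees catch fire, 3 burn out
  F...F.
  TF.FTT
  TTFTT.
  TTT.TT
  TTT.TT
Step 3: 5 trees catch fire, 5 burn out
  ......
  F...FT
  TF.FT.
  TTF.TT
  TTT.TT
Step 4: 5 trees catch fire, 5 burn out
  ......
  .....F
  F...F.
  TF..TT
  TTF.TT
Step 5: 3 trees catch fire, 5 burn out
  ......
  ......
  ......
  F...FT
  TF..TT

......
......
......
F...FT
TF..TT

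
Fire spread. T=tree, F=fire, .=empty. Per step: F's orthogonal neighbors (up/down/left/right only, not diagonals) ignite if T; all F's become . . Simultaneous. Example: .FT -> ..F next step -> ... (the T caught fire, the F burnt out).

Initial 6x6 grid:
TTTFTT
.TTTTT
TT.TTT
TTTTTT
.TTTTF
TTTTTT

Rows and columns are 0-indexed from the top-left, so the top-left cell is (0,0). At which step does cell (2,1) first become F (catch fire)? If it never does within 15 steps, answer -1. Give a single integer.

Step 1: cell (2,1)='T' (+6 fires, +2 burnt)
Step 2: cell (2,1)='T' (+9 fires, +6 burnt)
Step 3: cell (2,1)='T' (+7 fires, +9 burnt)
Step 4: cell (2,1)='F' (+4 fires, +7 burnt)
  -> target ignites at step 4
Step 5: cell (2,1)='.' (+3 fires, +4 burnt)
Step 6: cell (2,1)='.' (+2 fires, +3 burnt)
Step 7: cell (2,1)='.' (+0 fires, +2 burnt)
  fire out at step 7

4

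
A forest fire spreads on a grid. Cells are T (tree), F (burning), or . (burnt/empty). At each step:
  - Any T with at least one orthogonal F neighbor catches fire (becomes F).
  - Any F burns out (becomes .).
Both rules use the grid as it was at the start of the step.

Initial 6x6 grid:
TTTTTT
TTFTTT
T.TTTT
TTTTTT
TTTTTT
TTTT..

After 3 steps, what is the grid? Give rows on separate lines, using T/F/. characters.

Step 1: 4 trees catch fire, 1 burn out
  TTFTTT
  TF.FTT
  T.FTTT
  TTTTTT
  TTTTTT
  TTTT..
Step 2: 6 trees catch fire, 4 burn out
  TF.FTT
  F...FT
  T..FTT
  TTFTTT
  TTTTTT
  TTTT..
Step 3: 8 trees catch fire, 6 burn out
  F...FT
  .....F
  F...FT
  TF.FTT
  TTFTTT
  TTTT..

F...FT
.....F
F...FT
TF.FTT
TTFTTT
TTTT..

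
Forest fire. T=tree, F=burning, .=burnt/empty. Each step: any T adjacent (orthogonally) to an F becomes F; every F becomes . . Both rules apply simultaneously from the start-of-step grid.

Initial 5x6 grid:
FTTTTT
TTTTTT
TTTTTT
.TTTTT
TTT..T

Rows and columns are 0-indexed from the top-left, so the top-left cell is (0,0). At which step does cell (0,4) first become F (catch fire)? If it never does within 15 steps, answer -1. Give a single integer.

Step 1: cell (0,4)='T' (+2 fires, +1 burnt)
Step 2: cell (0,4)='T' (+3 fires, +2 burnt)
Step 3: cell (0,4)='T' (+3 fires, +3 burnt)
Step 4: cell (0,4)='F' (+4 fires, +3 burnt)
  -> target ignites at step 4
Step 5: cell (0,4)='.' (+5 fires, +4 burnt)
Step 6: cell (0,4)='.' (+5 fires, +5 burnt)
Step 7: cell (0,4)='.' (+2 fires, +5 burnt)
Step 8: cell (0,4)='.' (+1 fires, +2 burnt)
Step 9: cell (0,4)='.' (+1 fires, +1 burnt)
Step 10: cell (0,4)='.' (+0 fires, +1 burnt)
  fire out at step 10

4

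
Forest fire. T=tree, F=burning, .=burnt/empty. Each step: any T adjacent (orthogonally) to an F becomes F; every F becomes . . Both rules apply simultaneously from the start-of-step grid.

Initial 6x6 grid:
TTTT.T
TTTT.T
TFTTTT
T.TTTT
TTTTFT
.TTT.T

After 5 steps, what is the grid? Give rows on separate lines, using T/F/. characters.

Step 1: 6 trees catch fire, 2 burn out
  TTTT.T
  TFTT.T
  F.FTTT
  T.TTFT
  TTTF.F
  .TTT.T
Step 2: 12 trees catch fire, 6 burn out
  TFTT.T
  F.FT.T
  ...FFT
  F.FF.F
  TTF...
  .TTF.F
Step 3: 7 trees catch fire, 12 burn out
  F.FT.T
  ...F.T
  .....F
  ......
  FF....
  .TF...
Step 4: 3 trees catch fire, 7 burn out
  ...F.T
  .....F
  ......
  ......
  ......
  .F....
Step 5: 1 trees catch fire, 3 burn out
  .....F
  ......
  ......
  ......
  ......
  ......

.....F
......
......
......
......
......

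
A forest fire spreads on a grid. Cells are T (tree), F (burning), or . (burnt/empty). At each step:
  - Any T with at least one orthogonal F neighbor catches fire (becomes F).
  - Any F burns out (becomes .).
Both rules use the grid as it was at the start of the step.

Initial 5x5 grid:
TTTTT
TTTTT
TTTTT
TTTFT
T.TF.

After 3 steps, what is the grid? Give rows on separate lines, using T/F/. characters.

Step 1: 4 trees catch fire, 2 burn out
  TTTTT
  TTTTT
  TTTFT
  TTF.F
  T.F..
Step 2: 4 trees catch fire, 4 burn out
  TTTTT
  TTTFT
  TTF.F
  TF...
  T....
Step 3: 5 trees catch fire, 4 burn out
  TTTFT
  TTF.F
  TF...
  F....
  T....

TTTFT
TTF.F
TF...
F....
T....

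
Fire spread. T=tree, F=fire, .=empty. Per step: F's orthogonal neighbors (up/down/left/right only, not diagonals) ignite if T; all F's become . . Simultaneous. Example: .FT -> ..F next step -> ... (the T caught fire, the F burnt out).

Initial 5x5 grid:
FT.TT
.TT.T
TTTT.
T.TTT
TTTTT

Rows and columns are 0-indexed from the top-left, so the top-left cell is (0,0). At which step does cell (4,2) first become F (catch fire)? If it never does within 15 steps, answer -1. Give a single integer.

Step 1: cell (4,2)='T' (+1 fires, +1 burnt)
Step 2: cell (4,2)='T' (+1 fires, +1 burnt)
Step 3: cell (4,2)='T' (+2 fires, +1 burnt)
Step 4: cell (4,2)='T' (+2 fires, +2 burnt)
Step 5: cell (4,2)='T' (+3 fires, +2 burnt)
Step 6: cell (4,2)='F' (+3 fires, +3 burnt)
  -> target ignites at step 6
Step 7: cell (4,2)='.' (+3 fires, +3 burnt)
Step 8: cell (4,2)='.' (+1 fires, +3 burnt)
Step 9: cell (4,2)='.' (+0 fires, +1 burnt)
  fire out at step 9

6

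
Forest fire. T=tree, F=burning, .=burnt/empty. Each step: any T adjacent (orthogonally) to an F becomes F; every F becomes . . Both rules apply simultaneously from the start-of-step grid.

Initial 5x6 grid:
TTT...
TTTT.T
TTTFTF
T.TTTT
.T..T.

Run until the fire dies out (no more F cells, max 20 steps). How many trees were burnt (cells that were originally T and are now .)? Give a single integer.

Step 1: +6 fires, +2 burnt (F count now 6)
Step 2: +4 fires, +6 burnt (F count now 4)
Step 3: +4 fires, +4 burnt (F count now 4)
Step 4: +3 fires, +4 burnt (F count now 3)
Step 5: +1 fires, +3 burnt (F count now 1)
Step 6: +0 fires, +1 burnt (F count now 0)
Fire out after step 6
Initially T: 19, now '.': 29
Total burnt (originally-T cells now '.'): 18

Answer: 18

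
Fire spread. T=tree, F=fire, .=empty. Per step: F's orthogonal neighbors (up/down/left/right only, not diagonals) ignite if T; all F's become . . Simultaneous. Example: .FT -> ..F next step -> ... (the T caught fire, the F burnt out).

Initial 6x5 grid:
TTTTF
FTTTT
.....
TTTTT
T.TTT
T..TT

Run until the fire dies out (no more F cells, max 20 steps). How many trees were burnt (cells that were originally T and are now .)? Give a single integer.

Step 1: +4 fires, +2 burnt (F count now 4)
Step 2: +4 fires, +4 burnt (F count now 4)
Step 3: +0 fires, +4 burnt (F count now 0)
Fire out after step 3
Initially T: 20, now '.': 18
Total burnt (originally-T cells now '.'): 8

Answer: 8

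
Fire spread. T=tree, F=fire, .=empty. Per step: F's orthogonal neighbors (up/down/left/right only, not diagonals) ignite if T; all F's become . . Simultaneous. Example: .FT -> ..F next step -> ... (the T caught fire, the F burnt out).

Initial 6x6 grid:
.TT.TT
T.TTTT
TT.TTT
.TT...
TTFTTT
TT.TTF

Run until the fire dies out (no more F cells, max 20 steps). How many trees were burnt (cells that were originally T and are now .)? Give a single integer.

Step 1: +5 fires, +2 burnt (F count now 5)
Step 2: +5 fires, +5 burnt (F count now 5)
Step 3: +2 fires, +5 burnt (F count now 2)
Step 4: +1 fires, +2 burnt (F count now 1)
Step 5: +1 fires, +1 burnt (F count now 1)
Step 6: +0 fires, +1 burnt (F count now 0)
Fire out after step 6
Initially T: 25, now '.': 25
Total burnt (originally-T cells now '.'): 14

Answer: 14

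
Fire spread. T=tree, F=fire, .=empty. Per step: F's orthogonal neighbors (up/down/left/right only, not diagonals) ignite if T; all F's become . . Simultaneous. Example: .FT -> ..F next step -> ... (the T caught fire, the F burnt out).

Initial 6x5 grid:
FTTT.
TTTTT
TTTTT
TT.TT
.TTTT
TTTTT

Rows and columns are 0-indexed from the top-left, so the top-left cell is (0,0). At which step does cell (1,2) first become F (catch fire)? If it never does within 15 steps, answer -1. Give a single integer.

Step 1: cell (1,2)='T' (+2 fires, +1 burnt)
Step 2: cell (1,2)='T' (+3 fires, +2 burnt)
Step 3: cell (1,2)='F' (+4 fires, +3 burnt)
  -> target ignites at step 3
Step 4: cell (1,2)='.' (+3 fires, +4 burnt)
Step 5: cell (1,2)='.' (+3 fires, +3 burnt)
Step 6: cell (1,2)='.' (+4 fires, +3 burnt)
Step 7: cell (1,2)='.' (+4 fires, +4 burnt)
Step 8: cell (1,2)='.' (+2 fires, +4 burnt)
Step 9: cell (1,2)='.' (+1 fires, +2 burnt)
Step 10: cell (1,2)='.' (+0 fires, +1 burnt)
  fire out at step 10

3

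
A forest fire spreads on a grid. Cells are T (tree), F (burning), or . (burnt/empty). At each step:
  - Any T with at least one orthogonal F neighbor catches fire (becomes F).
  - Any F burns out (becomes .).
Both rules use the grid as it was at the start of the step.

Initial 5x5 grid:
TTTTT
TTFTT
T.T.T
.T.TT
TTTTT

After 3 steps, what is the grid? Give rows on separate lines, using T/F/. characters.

Step 1: 4 trees catch fire, 1 burn out
  TTFTT
  TF.FT
  T.F.T
  .T.TT
  TTTTT
Step 2: 4 trees catch fire, 4 burn out
  TF.FT
  F...F
  T...T
  .T.TT
  TTTTT
Step 3: 4 trees catch fire, 4 burn out
  F...F
  .....
  F...F
  .T.TT
  TTTTT

F...F
.....
F...F
.T.TT
TTTTT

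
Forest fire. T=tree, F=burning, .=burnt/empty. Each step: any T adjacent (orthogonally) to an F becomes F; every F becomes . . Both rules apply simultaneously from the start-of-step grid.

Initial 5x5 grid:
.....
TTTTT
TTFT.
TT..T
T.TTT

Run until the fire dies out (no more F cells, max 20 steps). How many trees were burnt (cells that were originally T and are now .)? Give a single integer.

Answer: 11

Derivation:
Step 1: +3 fires, +1 burnt (F count now 3)
Step 2: +4 fires, +3 burnt (F count now 4)
Step 3: +3 fires, +4 burnt (F count now 3)
Step 4: +1 fires, +3 burnt (F count now 1)
Step 5: +0 fires, +1 burnt (F count now 0)
Fire out after step 5
Initially T: 15, now '.': 21
Total burnt (originally-T cells now '.'): 11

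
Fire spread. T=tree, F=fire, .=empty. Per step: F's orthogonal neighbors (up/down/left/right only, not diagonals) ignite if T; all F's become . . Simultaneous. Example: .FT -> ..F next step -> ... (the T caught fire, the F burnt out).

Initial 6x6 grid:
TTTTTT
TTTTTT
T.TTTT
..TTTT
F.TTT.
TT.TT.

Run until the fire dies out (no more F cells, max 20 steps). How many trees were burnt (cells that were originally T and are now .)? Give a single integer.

Step 1: +1 fires, +1 burnt (F count now 1)
Step 2: +1 fires, +1 burnt (F count now 1)
Step 3: +0 fires, +1 burnt (F count now 0)
Fire out after step 3
Initially T: 28, now '.': 10
Total burnt (originally-T cells now '.'): 2

Answer: 2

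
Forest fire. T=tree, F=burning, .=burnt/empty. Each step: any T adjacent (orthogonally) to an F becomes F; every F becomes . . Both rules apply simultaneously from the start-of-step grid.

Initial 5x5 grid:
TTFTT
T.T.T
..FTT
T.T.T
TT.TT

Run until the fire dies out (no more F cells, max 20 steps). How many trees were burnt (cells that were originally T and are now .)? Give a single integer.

Answer: 13

Derivation:
Step 1: +5 fires, +2 burnt (F count now 5)
Step 2: +3 fires, +5 burnt (F count now 3)
Step 3: +3 fires, +3 burnt (F count now 3)
Step 4: +1 fires, +3 burnt (F count now 1)
Step 5: +1 fires, +1 burnt (F count now 1)
Step 6: +0 fires, +1 burnt (F count now 0)
Fire out after step 6
Initially T: 16, now '.': 22
Total burnt (originally-T cells now '.'): 13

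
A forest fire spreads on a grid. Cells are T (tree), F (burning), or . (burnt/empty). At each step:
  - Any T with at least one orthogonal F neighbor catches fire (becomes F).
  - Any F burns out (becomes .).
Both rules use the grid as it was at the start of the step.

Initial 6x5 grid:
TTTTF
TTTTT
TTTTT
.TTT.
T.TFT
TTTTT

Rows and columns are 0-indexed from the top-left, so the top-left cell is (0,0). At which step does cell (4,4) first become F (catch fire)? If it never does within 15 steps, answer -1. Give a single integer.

Step 1: cell (4,4)='F' (+6 fires, +2 burnt)
  -> target ignites at step 1
Step 2: cell (4,4)='.' (+7 fires, +6 burnt)
Step 3: cell (4,4)='.' (+5 fires, +7 burnt)
Step 4: cell (4,4)='.' (+4 fires, +5 burnt)
Step 5: cell (4,4)='.' (+3 fires, +4 burnt)
Step 6: cell (4,4)='.' (+0 fires, +3 burnt)
  fire out at step 6

1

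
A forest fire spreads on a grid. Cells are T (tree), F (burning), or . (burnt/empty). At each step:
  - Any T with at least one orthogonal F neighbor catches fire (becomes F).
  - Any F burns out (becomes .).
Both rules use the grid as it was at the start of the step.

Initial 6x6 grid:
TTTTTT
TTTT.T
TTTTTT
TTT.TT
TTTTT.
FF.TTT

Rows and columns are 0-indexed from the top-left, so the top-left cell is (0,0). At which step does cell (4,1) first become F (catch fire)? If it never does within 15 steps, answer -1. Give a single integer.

Step 1: cell (4,1)='F' (+2 fires, +2 burnt)
  -> target ignites at step 1
Step 2: cell (4,1)='.' (+3 fires, +2 burnt)
Step 3: cell (4,1)='.' (+4 fires, +3 burnt)
Step 4: cell (4,1)='.' (+5 fires, +4 burnt)
Step 5: cell (4,1)='.' (+6 fires, +5 burnt)
Step 6: cell (4,1)='.' (+5 fires, +6 burnt)
Step 7: cell (4,1)='.' (+2 fires, +5 burnt)
Step 8: cell (4,1)='.' (+2 fires, +2 burnt)
Step 9: cell (4,1)='.' (+1 fires, +2 burnt)
Step 10: cell (4,1)='.' (+0 fires, +1 burnt)
  fire out at step 10

1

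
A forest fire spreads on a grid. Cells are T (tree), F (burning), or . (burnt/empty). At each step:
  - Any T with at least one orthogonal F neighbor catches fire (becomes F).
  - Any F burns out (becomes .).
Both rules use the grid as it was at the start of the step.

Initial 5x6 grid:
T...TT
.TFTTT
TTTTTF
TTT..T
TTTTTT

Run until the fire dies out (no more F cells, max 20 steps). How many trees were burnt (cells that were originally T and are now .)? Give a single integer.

Step 1: +6 fires, +2 burnt (F count now 6)
Step 2: +6 fires, +6 burnt (F count now 6)
Step 3: +5 fires, +6 burnt (F count now 5)
Step 4: +3 fires, +5 burnt (F count now 3)
Step 5: +1 fires, +3 burnt (F count now 1)
Step 6: +0 fires, +1 burnt (F count now 0)
Fire out after step 6
Initially T: 22, now '.': 29
Total burnt (originally-T cells now '.'): 21

Answer: 21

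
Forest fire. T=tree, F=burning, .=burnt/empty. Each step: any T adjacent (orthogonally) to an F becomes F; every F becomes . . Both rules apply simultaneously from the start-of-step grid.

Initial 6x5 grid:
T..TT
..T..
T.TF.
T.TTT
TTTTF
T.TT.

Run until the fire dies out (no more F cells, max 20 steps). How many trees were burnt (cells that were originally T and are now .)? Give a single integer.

Answer: 14

Derivation:
Step 1: +4 fires, +2 burnt (F count now 4)
Step 2: +4 fires, +4 burnt (F count now 4)
Step 3: +2 fires, +4 burnt (F count now 2)
Step 4: +1 fires, +2 burnt (F count now 1)
Step 5: +2 fires, +1 burnt (F count now 2)
Step 6: +1 fires, +2 burnt (F count now 1)
Step 7: +0 fires, +1 burnt (F count now 0)
Fire out after step 7
Initially T: 17, now '.': 27
Total burnt (originally-T cells now '.'): 14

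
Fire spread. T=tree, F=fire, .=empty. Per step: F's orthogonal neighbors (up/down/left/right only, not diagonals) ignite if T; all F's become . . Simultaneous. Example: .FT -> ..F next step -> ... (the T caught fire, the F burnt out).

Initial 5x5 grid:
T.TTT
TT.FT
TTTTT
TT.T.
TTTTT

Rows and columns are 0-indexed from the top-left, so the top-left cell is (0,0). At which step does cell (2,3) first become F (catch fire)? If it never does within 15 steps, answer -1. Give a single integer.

Step 1: cell (2,3)='F' (+3 fires, +1 burnt)
  -> target ignites at step 1
Step 2: cell (2,3)='.' (+5 fires, +3 burnt)
Step 3: cell (2,3)='.' (+2 fires, +5 burnt)
Step 4: cell (2,3)='.' (+5 fires, +2 burnt)
Step 5: cell (2,3)='.' (+3 fires, +5 burnt)
Step 6: cell (2,3)='.' (+2 fires, +3 burnt)
Step 7: cell (2,3)='.' (+0 fires, +2 burnt)
  fire out at step 7

1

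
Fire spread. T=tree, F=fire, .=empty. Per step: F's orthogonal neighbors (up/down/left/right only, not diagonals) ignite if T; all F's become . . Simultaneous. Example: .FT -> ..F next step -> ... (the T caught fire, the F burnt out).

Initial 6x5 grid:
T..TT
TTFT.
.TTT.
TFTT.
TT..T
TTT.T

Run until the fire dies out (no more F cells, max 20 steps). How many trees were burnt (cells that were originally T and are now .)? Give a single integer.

Step 1: +7 fires, +2 burnt (F count now 7)
Step 2: +6 fires, +7 burnt (F count now 6)
Step 3: +4 fires, +6 burnt (F count now 4)
Step 4: +0 fires, +4 burnt (F count now 0)
Fire out after step 4
Initially T: 19, now '.': 28
Total burnt (originally-T cells now '.'): 17

Answer: 17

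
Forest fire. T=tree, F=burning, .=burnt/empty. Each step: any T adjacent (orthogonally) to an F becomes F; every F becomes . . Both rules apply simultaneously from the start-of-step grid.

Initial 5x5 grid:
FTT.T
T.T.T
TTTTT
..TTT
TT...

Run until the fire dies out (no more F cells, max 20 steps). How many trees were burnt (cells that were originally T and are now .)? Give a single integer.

Answer: 14

Derivation:
Step 1: +2 fires, +1 burnt (F count now 2)
Step 2: +2 fires, +2 burnt (F count now 2)
Step 3: +2 fires, +2 burnt (F count now 2)
Step 4: +1 fires, +2 burnt (F count now 1)
Step 5: +2 fires, +1 burnt (F count now 2)
Step 6: +2 fires, +2 burnt (F count now 2)
Step 7: +2 fires, +2 burnt (F count now 2)
Step 8: +1 fires, +2 burnt (F count now 1)
Step 9: +0 fires, +1 burnt (F count now 0)
Fire out after step 9
Initially T: 16, now '.': 23
Total burnt (originally-T cells now '.'): 14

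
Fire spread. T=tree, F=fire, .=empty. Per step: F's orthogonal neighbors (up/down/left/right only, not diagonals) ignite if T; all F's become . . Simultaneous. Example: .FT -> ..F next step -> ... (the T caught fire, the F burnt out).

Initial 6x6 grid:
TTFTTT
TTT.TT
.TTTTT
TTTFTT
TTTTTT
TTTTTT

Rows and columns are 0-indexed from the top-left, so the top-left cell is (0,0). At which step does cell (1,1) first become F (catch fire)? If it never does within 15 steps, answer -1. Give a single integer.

Step 1: cell (1,1)='T' (+7 fires, +2 burnt)
Step 2: cell (1,1)='F' (+10 fires, +7 burnt)
  -> target ignites at step 2
Step 3: cell (1,1)='.' (+10 fires, +10 burnt)
Step 4: cell (1,1)='.' (+4 fires, +10 burnt)
Step 5: cell (1,1)='.' (+1 fires, +4 burnt)
Step 6: cell (1,1)='.' (+0 fires, +1 burnt)
  fire out at step 6

2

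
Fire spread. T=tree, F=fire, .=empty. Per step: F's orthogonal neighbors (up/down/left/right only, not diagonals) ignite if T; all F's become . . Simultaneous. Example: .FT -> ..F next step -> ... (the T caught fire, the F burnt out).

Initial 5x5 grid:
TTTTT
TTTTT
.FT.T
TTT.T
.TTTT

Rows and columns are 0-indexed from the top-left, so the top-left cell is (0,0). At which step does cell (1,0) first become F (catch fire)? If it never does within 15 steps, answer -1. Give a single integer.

Step 1: cell (1,0)='T' (+3 fires, +1 burnt)
Step 2: cell (1,0)='F' (+6 fires, +3 burnt)
  -> target ignites at step 2
Step 3: cell (1,0)='.' (+4 fires, +6 burnt)
Step 4: cell (1,0)='.' (+3 fires, +4 burnt)
Step 5: cell (1,0)='.' (+3 fires, +3 burnt)
Step 6: cell (1,0)='.' (+1 fires, +3 burnt)
Step 7: cell (1,0)='.' (+0 fires, +1 burnt)
  fire out at step 7

2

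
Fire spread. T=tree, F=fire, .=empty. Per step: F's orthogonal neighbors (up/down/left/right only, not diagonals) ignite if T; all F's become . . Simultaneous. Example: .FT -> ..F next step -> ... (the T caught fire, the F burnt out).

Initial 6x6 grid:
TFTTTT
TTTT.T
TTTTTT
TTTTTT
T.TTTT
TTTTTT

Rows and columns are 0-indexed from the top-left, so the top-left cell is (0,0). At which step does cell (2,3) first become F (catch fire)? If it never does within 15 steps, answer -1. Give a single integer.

Step 1: cell (2,3)='T' (+3 fires, +1 burnt)
Step 2: cell (2,3)='T' (+4 fires, +3 burnt)
Step 3: cell (2,3)='T' (+5 fires, +4 burnt)
Step 4: cell (2,3)='F' (+4 fires, +5 burnt)
  -> target ignites at step 4
Step 5: cell (2,3)='.' (+5 fires, +4 burnt)
Step 6: cell (2,3)='.' (+5 fires, +5 burnt)
Step 7: cell (2,3)='.' (+4 fires, +5 burnt)
Step 8: cell (2,3)='.' (+2 fires, +4 burnt)
Step 9: cell (2,3)='.' (+1 fires, +2 burnt)
Step 10: cell (2,3)='.' (+0 fires, +1 burnt)
  fire out at step 10

4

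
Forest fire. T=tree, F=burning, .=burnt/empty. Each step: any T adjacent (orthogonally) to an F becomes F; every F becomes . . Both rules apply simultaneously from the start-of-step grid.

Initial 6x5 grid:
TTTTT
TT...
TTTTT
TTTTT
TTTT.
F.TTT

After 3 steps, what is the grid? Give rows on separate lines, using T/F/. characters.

Step 1: 1 trees catch fire, 1 burn out
  TTTTT
  TT...
  TTTTT
  TTTTT
  FTTT.
  ..TTT
Step 2: 2 trees catch fire, 1 burn out
  TTTTT
  TT...
  TTTTT
  FTTTT
  .FTT.
  ..TTT
Step 3: 3 trees catch fire, 2 burn out
  TTTTT
  TT...
  FTTTT
  .FTTT
  ..FT.
  ..TTT

TTTTT
TT...
FTTTT
.FTTT
..FT.
..TTT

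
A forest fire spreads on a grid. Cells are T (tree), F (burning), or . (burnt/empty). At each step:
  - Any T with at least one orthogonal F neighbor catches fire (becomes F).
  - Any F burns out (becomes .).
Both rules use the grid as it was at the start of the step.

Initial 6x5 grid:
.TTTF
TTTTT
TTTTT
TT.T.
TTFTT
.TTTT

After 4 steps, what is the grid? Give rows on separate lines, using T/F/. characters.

Step 1: 5 trees catch fire, 2 burn out
  .TTF.
  TTTTF
  TTTTT
  TT.T.
  TF.FT
  .TFTT
Step 2: 9 trees catch fire, 5 burn out
  .TF..
  TTTF.
  TTTTF
  TF.F.
  F...F
  .F.FT
Step 3: 6 trees catch fire, 9 burn out
  .F...
  TTF..
  TFTF.
  F....
  .....
  ....F
Step 4: 3 trees catch fire, 6 burn out
  .....
  TF...
  F.F..
  .....
  .....
  .....

.....
TF...
F.F..
.....
.....
.....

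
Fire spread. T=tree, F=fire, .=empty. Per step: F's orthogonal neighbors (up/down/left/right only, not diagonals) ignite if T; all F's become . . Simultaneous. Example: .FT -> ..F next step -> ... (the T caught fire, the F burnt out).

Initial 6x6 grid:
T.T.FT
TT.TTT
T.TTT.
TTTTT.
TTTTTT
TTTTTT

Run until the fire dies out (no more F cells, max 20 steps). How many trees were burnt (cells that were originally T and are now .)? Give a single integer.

Step 1: +2 fires, +1 burnt (F count now 2)
Step 2: +3 fires, +2 burnt (F count now 3)
Step 3: +2 fires, +3 burnt (F count now 2)
Step 4: +3 fires, +2 burnt (F count now 3)
Step 5: +4 fires, +3 burnt (F count now 4)
Step 6: +4 fires, +4 burnt (F count now 4)
Step 7: +3 fires, +4 burnt (F count now 3)
Step 8: +3 fires, +3 burnt (F count now 3)
Step 9: +2 fires, +3 burnt (F count now 2)
Step 10: +2 fires, +2 burnt (F count now 2)
Step 11: +0 fires, +2 burnt (F count now 0)
Fire out after step 11
Initially T: 29, now '.': 35
Total burnt (originally-T cells now '.'): 28

Answer: 28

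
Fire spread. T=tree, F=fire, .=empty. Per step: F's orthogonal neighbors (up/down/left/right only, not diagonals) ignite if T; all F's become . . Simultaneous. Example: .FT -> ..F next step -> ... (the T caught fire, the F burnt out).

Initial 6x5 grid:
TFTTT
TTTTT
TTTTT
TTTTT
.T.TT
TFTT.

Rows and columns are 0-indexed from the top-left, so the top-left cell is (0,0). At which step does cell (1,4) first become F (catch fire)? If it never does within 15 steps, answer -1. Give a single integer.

Step 1: cell (1,4)='T' (+6 fires, +2 burnt)
Step 2: cell (1,4)='T' (+6 fires, +6 burnt)
Step 3: cell (1,4)='T' (+7 fires, +6 burnt)
Step 4: cell (1,4)='F' (+4 fires, +7 burnt)
  -> target ignites at step 4
Step 5: cell (1,4)='.' (+2 fires, +4 burnt)
Step 6: cell (1,4)='.' (+0 fires, +2 burnt)
  fire out at step 6

4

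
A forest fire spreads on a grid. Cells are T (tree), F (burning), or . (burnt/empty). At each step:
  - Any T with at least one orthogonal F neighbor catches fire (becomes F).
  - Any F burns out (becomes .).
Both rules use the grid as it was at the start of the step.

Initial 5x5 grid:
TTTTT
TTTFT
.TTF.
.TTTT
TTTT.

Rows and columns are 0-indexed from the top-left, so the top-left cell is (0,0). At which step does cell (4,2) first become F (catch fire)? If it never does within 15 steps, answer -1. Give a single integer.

Step 1: cell (4,2)='T' (+5 fires, +2 burnt)
Step 2: cell (4,2)='T' (+7 fires, +5 burnt)
Step 3: cell (4,2)='F' (+4 fires, +7 burnt)
  -> target ignites at step 3
Step 4: cell (4,2)='.' (+2 fires, +4 burnt)
Step 5: cell (4,2)='.' (+1 fires, +2 burnt)
Step 6: cell (4,2)='.' (+0 fires, +1 burnt)
  fire out at step 6

3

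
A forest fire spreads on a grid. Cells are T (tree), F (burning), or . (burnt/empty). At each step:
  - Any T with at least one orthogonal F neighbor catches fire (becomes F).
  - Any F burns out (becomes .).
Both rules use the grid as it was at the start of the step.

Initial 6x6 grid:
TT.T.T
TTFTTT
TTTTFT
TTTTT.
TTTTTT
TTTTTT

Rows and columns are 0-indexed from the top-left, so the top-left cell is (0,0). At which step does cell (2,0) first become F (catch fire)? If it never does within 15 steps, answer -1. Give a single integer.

Step 1: cell (2,0)='T' (+7 fires, +2 burnt)
Step 2: cell (2,0)='T' (+8 fires, +7 burnt)
Step 3: cell (2,0)='F' (+8 fires, +8 burnt)
  -> target ignites at step 3
Step 4: cell (2,0)='.' (+5 fires, +8 burnt)
Step 5: cell (2,0)='.' (+2 fires, +5 burnt)
Step 6: cell (2,0)='.' (+1 fires, +2 burnt)
Step 7: cell (2,0)='.' (+0 fires, +1 burnt)
  fire out at step 7

3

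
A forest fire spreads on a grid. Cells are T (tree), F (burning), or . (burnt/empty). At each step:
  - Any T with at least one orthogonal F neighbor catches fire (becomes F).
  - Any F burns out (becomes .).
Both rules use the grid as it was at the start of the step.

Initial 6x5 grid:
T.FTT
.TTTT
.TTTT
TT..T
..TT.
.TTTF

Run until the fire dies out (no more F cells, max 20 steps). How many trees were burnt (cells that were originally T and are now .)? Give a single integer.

Answer: 18

Derivation:
Step 1: +3 fires, +2 burnt (F count now 3)
Step 2: +6 fires, +3 burnt (F count now 6)
Step 3: +5 fires, +6 burnt (F count now 5)
Step 4: +2 fires, +5 burnt (F count now 2)
Step 5: +2 fires, +2 burnt (F count now 2)
Step 6: +0 fires, +2 burnt (F count now 0)
Fire out after step 6
Initially T: 19, now '.': 29
Total burnt (originally-T cells now '.'): 18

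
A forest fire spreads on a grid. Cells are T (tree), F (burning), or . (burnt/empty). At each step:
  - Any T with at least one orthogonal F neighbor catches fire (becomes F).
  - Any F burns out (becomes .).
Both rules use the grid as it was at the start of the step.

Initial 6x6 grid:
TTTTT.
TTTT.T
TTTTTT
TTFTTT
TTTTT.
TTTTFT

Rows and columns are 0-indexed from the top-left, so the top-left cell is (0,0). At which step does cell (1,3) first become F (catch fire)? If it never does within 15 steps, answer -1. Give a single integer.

Step 1: cell (1,3)='T' (+7 fires, +2 burnt)
Step 2: cell (1,3)='T' (+8 fires, +7 burnt)
Step 3: cell (1,3)='F' (+8 fires, +8 burnt)
  -> target ignites at step 3
Step 4: cell (1,3)='.' (+5 fires, +8 burnt)
Step 5: cell (1,3)='.' (+3 fires, +5 burnt)
Step 6: cell (1,3)='.' (+0 fires, +3 burnt)
  fire out at step 6

3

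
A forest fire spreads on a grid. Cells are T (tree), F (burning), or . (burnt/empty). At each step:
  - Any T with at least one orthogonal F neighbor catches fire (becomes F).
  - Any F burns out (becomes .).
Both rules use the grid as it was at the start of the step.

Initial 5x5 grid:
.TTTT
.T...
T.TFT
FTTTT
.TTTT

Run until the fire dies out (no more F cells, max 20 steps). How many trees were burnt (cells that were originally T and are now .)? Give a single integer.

Step 1: +5 fires, +2 burnt (F count now 5)
Step 2: +4 fires, +5 burnt (F count now 4)
Step 3: +2 fires, +4 burnt (F count now 2)
Step 4: +0 fires, +2 burnt (F count now 0)
Fire out after step 4
Initially T: 16, now '.': 20
Total burnt (originally-T cells now '.'): 11

Answer: 11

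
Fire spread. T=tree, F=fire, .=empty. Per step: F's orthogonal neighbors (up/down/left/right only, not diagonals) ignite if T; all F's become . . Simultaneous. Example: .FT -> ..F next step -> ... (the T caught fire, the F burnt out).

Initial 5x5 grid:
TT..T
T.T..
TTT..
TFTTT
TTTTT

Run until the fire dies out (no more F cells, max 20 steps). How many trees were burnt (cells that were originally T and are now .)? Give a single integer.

Answer: 16

Derivation:
Step 1: +4 fires, +1 burnt (F count now 4)
Step 2: +5 fires, +4 burnt (F count now 5)
Step 3: +4 fires, +5 burnt (F count now 4)
Step 4: +2 fires, +4 burnt (F count now 2)
Step 5: +1 fires, +2 burnt (F count now 1)
Step 6: +0 fires, +1 burnt (F count now 0)
Fire out after step 6
Initially T: 17, now '.': 24
Total burnt (originally-T cells now '.'): 16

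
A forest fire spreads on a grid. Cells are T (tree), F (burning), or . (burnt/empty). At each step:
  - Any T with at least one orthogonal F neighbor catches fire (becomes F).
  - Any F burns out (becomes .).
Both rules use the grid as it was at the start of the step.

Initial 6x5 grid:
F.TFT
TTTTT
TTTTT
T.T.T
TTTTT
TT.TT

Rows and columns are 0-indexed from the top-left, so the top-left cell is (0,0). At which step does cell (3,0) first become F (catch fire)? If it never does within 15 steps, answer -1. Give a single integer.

Step 1: cell (3,0)='T' (+4 fires, +2 burnt)
Step 2: cell (3,0)='T' (+5 fires, +4 burnt)
Step 3: cell (3,0)='F' (+4 fires, +5 burnt)
  -> target ignites at step 3
Step 4: cell (3,0)='.' (+3 fires, +4 burnt)
Step 5: cell (3,0)='.' (+4 fires, +3 burnt)
Step 6: cell (3,0)='.' (+3 fires, +4 burnt)
Step 7: cell (3,0)='.' (+1 fires, +3 burnt)
Step 8: cell (3,0)='.' (+0 fires, +1 burnt)
  fire out at step 8

3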